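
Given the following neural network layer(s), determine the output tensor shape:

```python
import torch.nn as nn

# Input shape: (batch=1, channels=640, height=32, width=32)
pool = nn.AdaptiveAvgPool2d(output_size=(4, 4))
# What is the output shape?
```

Input: (1, 640, 32, 32) -> Output: (1, 640, 4, 4)

Answer: (1, 640, 4, 4)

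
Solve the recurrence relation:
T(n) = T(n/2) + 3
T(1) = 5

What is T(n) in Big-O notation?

Each step divides n by 2 and adds 3. After log_2(n) steps we reach T(1)=5. So T(n) = 3·log_2(n) + 5 = O(log n).

Answer: O(log n)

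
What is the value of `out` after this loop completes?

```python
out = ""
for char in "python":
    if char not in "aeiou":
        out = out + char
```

Remove vowels from 'python'
`out` takes the values: "" → "p" → "py" → "pyt" → "pyth" → "pythn"

Answer: "pythn"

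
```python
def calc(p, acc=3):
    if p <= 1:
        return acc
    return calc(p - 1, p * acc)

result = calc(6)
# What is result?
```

Accumulator trace (n, acc): (6, 3) -> (5, 18) -> (4, 90) -> (3, 360) -> (2, 1080) -> (1, 2160) -> return 2160

Answer: 2160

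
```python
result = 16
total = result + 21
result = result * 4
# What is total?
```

Trace:
`result = 16` → result = 16
`total = result + 21` → total = 37
`result = result * 4` → result = 64
So total = 37

Answer: 37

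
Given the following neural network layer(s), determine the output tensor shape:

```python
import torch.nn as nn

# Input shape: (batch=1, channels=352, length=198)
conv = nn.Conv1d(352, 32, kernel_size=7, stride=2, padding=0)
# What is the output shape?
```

Input: (1, 352, 198) -> Output: (1, 32, 96)

Answer: (1, 32, 96)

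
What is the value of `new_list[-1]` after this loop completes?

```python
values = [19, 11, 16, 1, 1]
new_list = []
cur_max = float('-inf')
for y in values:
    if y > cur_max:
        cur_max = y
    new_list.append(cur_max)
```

Running max ends at 19
`new_list` takes the values: [] → [19] → [19, 19] → [19, 19, 19] → [19, 19, 19, 19] → [19, 19, 19, 19, 19]
So `new_list[-1]` = 19

Answer: 19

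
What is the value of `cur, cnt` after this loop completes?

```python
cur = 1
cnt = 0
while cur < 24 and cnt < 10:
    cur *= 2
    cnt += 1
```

Double until >= 24 or 10 iterations
`cur, cnt` takes the values: (1, 0) → (2, 0) → (2, 1) → (4, 1) → (4, 2) → (8, 2) → (8, 3) → (16, 3) → (16, 4) → (32, 4) → (32, 5)

Answer: 32, 5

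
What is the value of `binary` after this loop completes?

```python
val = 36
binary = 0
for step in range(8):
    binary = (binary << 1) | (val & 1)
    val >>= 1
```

Reverse lowest 8 bits of 36
`binary` takes the values: 0 → 1 → 2 → 4 → 9 → 18 → 36

Answer: 36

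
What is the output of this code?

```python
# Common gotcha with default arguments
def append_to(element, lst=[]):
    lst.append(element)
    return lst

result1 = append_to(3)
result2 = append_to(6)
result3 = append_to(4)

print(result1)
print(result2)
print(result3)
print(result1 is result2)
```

Key concept: mutable default argument gotcha.
Step by step:
`result1 = append_to(3)` → result1 = [3]
`result2 = append_to(6)` → result1 = [3, 6] (same object as result2); result2 = [3, 6] (same object as result1)
`result3 = append_to(4)` → result1 = [3, 6, 4] (same object as result2, result3); result2 = [3, 6, 4] (same object as result1, result3); result3 = [3, 6, 4] (same object as result1, result2)
`print(result1)` → prints [3, 6, 4]
`print(result2)` → prints [3, 6, 4]
`print(result3)` → prints [3, 6, 4]
`print(result1 is result2)` → prints True

Answer:
[3, 6, 4]
[3, 6, 4]
[3, 6, 4]
True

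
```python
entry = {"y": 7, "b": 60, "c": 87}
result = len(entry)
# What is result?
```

Trace:
`entry = {"y": 7, "b": 60, "c": 87}` → entry = {'y': 7, 'b': 60, 'c': 87}
`result = len(entry)` → result = 3
So result = 3

Answer: 3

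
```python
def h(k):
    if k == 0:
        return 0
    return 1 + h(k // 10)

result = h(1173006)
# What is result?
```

Count of digits of 1173006: 7

Answer: 7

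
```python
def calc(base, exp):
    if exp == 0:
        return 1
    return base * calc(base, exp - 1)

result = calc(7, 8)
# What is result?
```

calc(7, 8) = 7 * 7 * 7 * 7 * 7 * 7 * 7 * 7 = 5764801

Answer: 5764801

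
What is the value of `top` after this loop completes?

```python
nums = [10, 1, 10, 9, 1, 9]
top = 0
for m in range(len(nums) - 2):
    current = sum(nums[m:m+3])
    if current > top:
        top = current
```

Max sum of 3-element window in [10, 1, 10, 9, 1, 9]
`top` takes the values: 0 → 21

Answer: 21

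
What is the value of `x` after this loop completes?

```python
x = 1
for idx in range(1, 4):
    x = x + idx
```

Start at 1, add 1 through 3
`x` takes the values: 1 → 2 → 4 → 7

Answer: 7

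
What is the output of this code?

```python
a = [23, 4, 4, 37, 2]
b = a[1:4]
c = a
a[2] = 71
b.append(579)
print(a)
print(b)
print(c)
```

Key concept: slice vs alias.
Step by step:
`a = [23, 4, 4, 37, 2]` → a = [23, 4, 4, 37, 2]
`b = a[1:4]` → b = [4, 4, 37]
`c = a` → c = [23, 4, 4, 37, 2] (same object as a)
`a[2] = 71` → a = [23, 4, 71, 37, 2] (same object as c); c = [23, 4, 71, 37, 2] (same object as a)
`b.append(579)` → b = [4, 4, 37, 579]
`print(a)` → prints [23, 4, 71, 37, 2]
`print(b)` → prints [4, 4, 37, 579]
`print(c)` → prints [23, 4, 71, 37, 2]

Answer:
[23, 4, 71, 37, 2]
[4, 4, 37, 579]
[23, 4, 71, 37, 2]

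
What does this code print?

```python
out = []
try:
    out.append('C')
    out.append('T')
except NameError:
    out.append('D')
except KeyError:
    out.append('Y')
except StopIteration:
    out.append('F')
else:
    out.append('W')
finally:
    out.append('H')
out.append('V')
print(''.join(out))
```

Execution trace: 'C' (try body) → 'T' (try body, no exception) → 'W' (else) → 'H' (finally) → 'V' (after the try/except). Output: CTWHV

Answer: CTWHV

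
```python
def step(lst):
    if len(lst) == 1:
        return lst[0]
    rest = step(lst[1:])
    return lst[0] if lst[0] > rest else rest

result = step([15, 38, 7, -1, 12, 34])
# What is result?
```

Recursive max over [15, 38, 7, -1, 12, 34] = 38

Answer: 38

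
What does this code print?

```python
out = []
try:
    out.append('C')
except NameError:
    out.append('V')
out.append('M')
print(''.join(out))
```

Execution trace: 'C' (try body, no exception) → 'M' (after the try/except). Output: CM

Answer: CM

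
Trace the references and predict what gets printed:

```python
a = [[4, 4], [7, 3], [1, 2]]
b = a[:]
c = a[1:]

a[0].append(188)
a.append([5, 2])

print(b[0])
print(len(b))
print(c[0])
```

Key concept: slice with nested mutation.
Step by step:
`a = [[4, 4], [7, 3], [1, 2]]` → a = [[4, 4], [7, 3], [1, 2]]
`b = a[:]` → b = [[4, 4], [7, 3], [1, 2]]
`c = a[1:]` → c = [[7, 3], [1, 2]]
`a[0].append(188)` → a = [[4, 4, 188], [7, 3], [1, 2]]; b = [[4, 4, 188], [7, 3], [1, 2]]
`a.append([5, 2])` → a = [[4, 4, 188], [7, 3], [1, 2], [5, 2]]
`print(b[0])` → prints [4, 4, 188]
`print(len(b))` → prints 3
`print(c[0])` → prints [7, 3]

Answer:
[4, 4, 188]
3
[7, 3]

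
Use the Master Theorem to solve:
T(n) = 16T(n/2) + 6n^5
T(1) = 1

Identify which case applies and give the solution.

a=16, b=2, f(n)=6n^5. log_2(16) = 4. Since c=5 > 4 and the regularity condition holds (16(n/2)^5 = (16/2^5)n^5 with 16/2^5 < 1), Case 3 applies: T(n) = Θ(f(n)) = O(n^5).

Answer: O(n^5) - Case 3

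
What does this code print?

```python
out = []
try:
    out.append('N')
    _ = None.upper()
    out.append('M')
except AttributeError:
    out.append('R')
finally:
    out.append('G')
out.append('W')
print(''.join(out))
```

Execution trace: 'N' (try body) → 'R' (except AttributeError) → 'G' (finally) → 'W' (after the try/except). Output: NRGW

Answer: NRGW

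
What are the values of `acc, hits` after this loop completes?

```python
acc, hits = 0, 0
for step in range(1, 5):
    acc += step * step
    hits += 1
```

Sum of squares and count
`acc, hits` takes the values: (0, 0) → (1, 0) → (1, 1) → (5, 1) → (5, 2) → (14, 2) → (14, 3) → (30, 3) → (30, 4)

Answer: 30, 4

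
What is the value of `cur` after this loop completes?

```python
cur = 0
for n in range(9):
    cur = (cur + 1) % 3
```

Increment mod 3, 9 times = 0
`cur` takes the values: 0 → 1 → 2 → 0 → 1 → 2 → 0 → 1 → 2 → 0

Answer: 0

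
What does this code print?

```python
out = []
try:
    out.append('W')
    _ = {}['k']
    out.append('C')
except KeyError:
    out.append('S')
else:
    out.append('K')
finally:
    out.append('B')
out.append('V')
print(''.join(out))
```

Execution trace: 'W' (try body) → 'S' (except KeyError) → 'B' (finally) → 'V' (after the try/except). Output: WSBV

Answer: WSBV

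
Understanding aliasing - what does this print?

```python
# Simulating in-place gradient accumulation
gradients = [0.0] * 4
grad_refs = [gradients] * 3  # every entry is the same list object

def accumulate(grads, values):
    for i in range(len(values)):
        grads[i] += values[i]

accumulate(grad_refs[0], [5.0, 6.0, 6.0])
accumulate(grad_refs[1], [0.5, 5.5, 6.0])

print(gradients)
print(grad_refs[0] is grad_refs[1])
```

Key concept: gradient accumulation aliasing.
Step by step:
`gradients = [0.0] * 4` → gradients = [0.0, 0.0, 0.0, 0.0]
`grad_refs = [gradients] * 3` → grad_refs = [[0.0, 0.0, 0.0, 0.0], [0.0, 0.0, 0.0, 0.0], [0.0, 0.0, 0.0, 0.0]]
`accumulate(grad_refs[0], [5.0, 6.0, 6.0])` → gradients = [5.0, 6.0, 6.0, 0.0]; grad_refs = [[5.0, 6.0, 6.0, 0.0], [5.0, 6.0, 6.0, 0.0], [5.0, 6.0, 6.0, 0.0]]
`accumulate(grad_refs[1], [0.5, 5.5, 6.0])` → gradients = [5.5, 11.5, 12.0, 0.0]; grad_refs = [[5.5, 11.5, 12.0, 0.0], [5.5, 11.5, 12.0, 0.0], [5.5, 11.5, 12.0, 0.0]]
`print(gradients)` → prints [5.5, 11.5, 12.0, 0.0]
`print(grad_refs[0] is grad_refs[1])` → prints True

Answer:
[5.5, 11.5, 12.0, 0.0]
True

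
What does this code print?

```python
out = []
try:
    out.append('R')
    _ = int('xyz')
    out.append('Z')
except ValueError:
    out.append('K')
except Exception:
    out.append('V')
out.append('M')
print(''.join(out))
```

Execution trace: 'R' (try body) → 'K' (except ValueError) → 'M' (after the try/except). Output: RKM

Answer: RKM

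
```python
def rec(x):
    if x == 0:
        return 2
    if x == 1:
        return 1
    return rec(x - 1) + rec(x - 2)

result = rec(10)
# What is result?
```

Build up from base cases: rec(0)=2, rec(1)=1, rec(2)=3, rec(3)=4, rec(4)=7, rec(5)=11, rec(6)=18, ..., rec(10)=123

Answer: 123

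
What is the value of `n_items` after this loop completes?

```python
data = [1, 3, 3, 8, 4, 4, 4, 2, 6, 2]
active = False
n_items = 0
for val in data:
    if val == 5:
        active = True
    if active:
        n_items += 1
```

Count elements after first 5 in [1, 3, 3, 8, 4, 4, 4, 2, 6, 2]
`n_items` takes the values: 0

Answer: 0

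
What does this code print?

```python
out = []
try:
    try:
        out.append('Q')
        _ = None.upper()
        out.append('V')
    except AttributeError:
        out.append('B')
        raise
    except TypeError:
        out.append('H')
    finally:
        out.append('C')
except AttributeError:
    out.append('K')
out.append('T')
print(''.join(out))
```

Execution trace: 'Q' (try body) → 'B' (except AttributeError) → 'C' (finally) → 'K' (outer except AttributeError) → 'T' (after the try/except). Output: QBCKT

Answer: QBCKT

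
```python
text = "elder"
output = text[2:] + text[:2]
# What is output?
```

Trace:
`text = "elder"` → text = 'elder'
`output = text[2:] + text[:2]` → output = 'derel'
So output = 'derel'

Answer: 'derel'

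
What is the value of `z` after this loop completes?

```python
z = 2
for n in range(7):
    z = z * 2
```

Multiply by 2, 7 times: 2 * 2^7 = 256
`z` takes the values: 2 → 4 → 8 → 16 → 32 → 64 → 128 → 256

Answer: 256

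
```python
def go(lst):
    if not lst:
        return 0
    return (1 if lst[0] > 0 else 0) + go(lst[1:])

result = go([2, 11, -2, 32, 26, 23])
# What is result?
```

Count of positive elements in [2, 11, -2, 32, 26, 23] = 5

Answer: 5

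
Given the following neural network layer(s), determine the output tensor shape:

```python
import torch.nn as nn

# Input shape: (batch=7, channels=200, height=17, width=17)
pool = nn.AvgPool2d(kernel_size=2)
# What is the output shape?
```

Input: (7, 200, 17, 17) -> Output: (7, 200, 8, 8)

Answer: (7, 200, 8, 8)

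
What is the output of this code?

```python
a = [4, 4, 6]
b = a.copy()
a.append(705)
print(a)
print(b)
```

Key concept: list.copy() creates independent copy.
Step by step:
`a = [4, 4, 6]` → a = [4, 4, 6]
`b = a.copy()` → b = [4, 4, 6]
`a.append(705)` → a = [4, 4, 6, 705]
`print(a)` → prints [4, 4, 6, 705]
`print(b)` → prints [4, 4, 6]

Answer:
[4, 4, 6, 705]
[4, 4, 6]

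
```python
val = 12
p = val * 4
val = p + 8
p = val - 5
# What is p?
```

Trace:
`val = 12` → val = 12
`p = val * 4` → p = 48
`val = p + 8` → val = 56
`p = val - 5` → p = 51
So p = 51

Answer: 51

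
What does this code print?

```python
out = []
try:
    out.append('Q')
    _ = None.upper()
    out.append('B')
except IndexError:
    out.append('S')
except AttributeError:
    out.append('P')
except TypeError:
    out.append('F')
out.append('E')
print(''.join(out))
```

Execution trace: 'Q' (try body) → 'P' (except AttributeError) → 'E' (after the try/except). Output: QPE

Answer: QPE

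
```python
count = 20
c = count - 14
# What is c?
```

Trace:
`count = 20` → count = 20
`c = count - 14` → c = 6
So c = 6

Answer: 6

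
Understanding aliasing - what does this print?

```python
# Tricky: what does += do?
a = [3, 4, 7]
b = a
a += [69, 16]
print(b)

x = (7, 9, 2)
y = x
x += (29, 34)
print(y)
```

Key concept: += behavior differs for mutable vs immutable.
Step by step:
`a = [3, 4, 7]` → a = [3, 4, 7]
`b = a` → b = [3, 4, 7] (same object as a)
`a += [69, 16]` → a = [3, 4, 7, 69, 16] (same object as b); b = [3, 4, 7, 69, 16] (same object as a)
`print(b)` → prints [3, 4, 7, 69, 16]
`x = (7, 9, 2)` → x = (7, 9, 2)
`y = x` → y = (7, 9, 2)
`x += (29, 34)` → x = (7, 9, 2, 29, 34)
`print(y)` → prints (7, 9, 2)

Answer:
[3, 4, 7, 69, 16]
(7, 9, 2)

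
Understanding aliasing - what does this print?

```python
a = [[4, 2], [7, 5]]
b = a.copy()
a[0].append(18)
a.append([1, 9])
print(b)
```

Key concept: shallow copy with nested lists.
Step by step:
`a = [[4, 2], [7, 5]]` → a = [[4, 2], [7, 5]]
`b = a.copy()` → b = [[4, 2], [7, 5]]
`a[0].append(18)` → a = [[4, 2, 18], [7, 5]]; b = [[4, 2, 18], [7, 5]]
`a.append([1, 9])` → a = [[4, 2, 18], [7, 5], [1, 9]]
`print(b)` → prints [[4, 2, 18], [7, 5]]

Answer: [[4, 2, 18], [7, 5]]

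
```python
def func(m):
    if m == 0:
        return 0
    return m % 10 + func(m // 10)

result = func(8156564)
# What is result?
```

Sum of digits of 8156564: 4 + 6 + 5 + 6 + 5 + 1 + 8 = 35

Answer: 35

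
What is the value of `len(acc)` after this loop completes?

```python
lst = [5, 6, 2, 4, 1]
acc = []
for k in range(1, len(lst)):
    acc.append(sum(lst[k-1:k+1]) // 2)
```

Number of 2-element averages
`acc` takes the values: [] → [5] → [5, 4] → [5, 4, 3] → [5, 4, 3, 2]
So `len(acc)` = 4

Answer: 4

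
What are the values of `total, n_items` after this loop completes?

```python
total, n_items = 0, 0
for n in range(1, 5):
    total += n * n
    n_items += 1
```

Sum of squares and count
`total, n_items` takes the values: (0, 0) → (1, 0) → (1, 1) → (5, 1) → (5, 2) → (14, 2) → (14, 3) → (30, 3) → (30, 4)

Answer: 30, 4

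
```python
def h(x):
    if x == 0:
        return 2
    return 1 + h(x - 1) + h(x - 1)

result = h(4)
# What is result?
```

h(x) = 1 + 2·h(x-1), h(0)=2. Closed form: (2+1)·2^4 - 1 = 47.

Answer: 47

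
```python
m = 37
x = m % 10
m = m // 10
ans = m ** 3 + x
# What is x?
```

Trace:
`m = 37` → m = 37
`x = m % 10` → x = 7
`m = m // 10` → m = 3
`ans = m ** 3 + x` → ans = 34
So x = 7

Answer: 7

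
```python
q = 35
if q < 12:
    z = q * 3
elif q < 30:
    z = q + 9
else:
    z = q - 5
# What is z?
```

Trace:
`q = 35` → q = 35
`if q < 12: ...` → q < 12 is False, q < 30 is False, take else branch → z = 30
So z = 30

Answer: 30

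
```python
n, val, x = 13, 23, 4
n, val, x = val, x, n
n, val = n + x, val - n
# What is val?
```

Trace:
`n, val, x = 13, 23, 4` → n = 13; val = 23; x = 4
`n, val, x = val, x, n` → n = 23; val = 4; x = 13
`n, val = n + x, val - n` → n = 36; val = -19
So val = -19

Answer: -19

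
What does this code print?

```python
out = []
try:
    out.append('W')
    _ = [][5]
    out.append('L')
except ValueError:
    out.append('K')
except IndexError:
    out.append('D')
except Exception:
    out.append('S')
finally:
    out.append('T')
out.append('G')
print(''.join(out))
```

Execution trace: 'W' (try body) → 'D' (except IndexError) → 'T' (finally) → 'G' (after the try/except). Output: WDTG

Answer: WDTG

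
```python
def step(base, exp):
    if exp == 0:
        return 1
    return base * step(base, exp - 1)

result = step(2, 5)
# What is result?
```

step(2, 5) = 2 * 2 * 2 * 2 * 2 = 32

Answer: 32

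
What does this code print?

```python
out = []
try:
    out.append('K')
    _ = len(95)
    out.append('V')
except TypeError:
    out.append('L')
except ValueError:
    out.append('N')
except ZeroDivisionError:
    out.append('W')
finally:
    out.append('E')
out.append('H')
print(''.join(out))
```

Execution trace: 'K' (try body) → 'L' (except TypeError) → 'E' (finally) → 'H' (after the try/except). Output: KLEH

Answer: KLEH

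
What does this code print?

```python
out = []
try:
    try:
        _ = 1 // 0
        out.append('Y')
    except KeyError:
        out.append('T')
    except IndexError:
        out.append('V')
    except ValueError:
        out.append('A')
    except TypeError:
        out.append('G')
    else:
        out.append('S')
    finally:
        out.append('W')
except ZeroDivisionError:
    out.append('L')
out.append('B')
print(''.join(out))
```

Execution trace: 'W' (finally) → 'L' (outer except ZeroDivisionError) → 'B' (after the try/except). Output: WLB

Answer: WLB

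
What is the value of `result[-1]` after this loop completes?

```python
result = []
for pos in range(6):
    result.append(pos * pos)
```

Last element of squares 0 to 5
`result` takes the values: [] → [0] → [0, 1] → [0, 1, 4] → [0, 1, 4, 9] → [0, 1, 4, 9, 16] → [0, 1, 4, 9, 16, 25]
So `result[-1]` = 25

Answer: 25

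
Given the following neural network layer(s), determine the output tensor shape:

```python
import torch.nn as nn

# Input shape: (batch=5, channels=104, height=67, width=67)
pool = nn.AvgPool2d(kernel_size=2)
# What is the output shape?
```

Input: (5, 104, 67, 67) -> Output: (5, 104, 33, 33)

Answer: (5, 104, 33, 33)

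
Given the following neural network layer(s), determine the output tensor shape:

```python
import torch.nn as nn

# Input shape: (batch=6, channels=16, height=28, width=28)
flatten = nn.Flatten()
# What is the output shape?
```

Input: (6, 16, 28, 28) -> Output: (6, 12544)

Answer: (6, 12544)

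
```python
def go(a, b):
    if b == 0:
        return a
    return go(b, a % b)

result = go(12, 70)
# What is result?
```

go(12, 70) -> go(70, 12) -> go(12, 10) -> go(10, 2) -> go(2, 0) -> 2

Answer: 2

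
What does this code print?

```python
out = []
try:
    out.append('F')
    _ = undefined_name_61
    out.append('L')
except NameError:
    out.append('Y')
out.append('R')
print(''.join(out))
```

Execution trace: 'F' (try body) → 'Y' (except NameError) → 'R' (after the try/except). Output: FYR

Answer: FYR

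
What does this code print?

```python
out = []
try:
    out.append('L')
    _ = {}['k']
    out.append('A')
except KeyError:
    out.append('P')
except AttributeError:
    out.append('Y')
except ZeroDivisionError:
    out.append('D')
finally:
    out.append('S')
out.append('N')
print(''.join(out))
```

Execution trace: 'L' (try body) → 'P' (except KeyError) → 'S' (finally) → 'N' (after the try/except). Output: LPSN

Answer: LPSN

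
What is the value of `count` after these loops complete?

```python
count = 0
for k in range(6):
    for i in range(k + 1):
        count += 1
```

Triangle: 1 + 2 + ... + 6
`count` takes the values: 0 → 1 → 2 → 3 → 4 → 5 → 6 → 7 → 8 → 9 → 10 → 11 → 12 → 13 → 14 → 15 → 16 → 17 → 18 → 19 → 20 → 21

Answer: 21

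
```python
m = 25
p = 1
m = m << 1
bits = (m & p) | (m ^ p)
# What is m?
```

Trace:
`m = 25` → m = 25
`p = 1` → p = 1
`m = m << 1` → m = 50
`bits = (m & p) | (m ^ p)` → bits = 51
So m = 50

Answer: 50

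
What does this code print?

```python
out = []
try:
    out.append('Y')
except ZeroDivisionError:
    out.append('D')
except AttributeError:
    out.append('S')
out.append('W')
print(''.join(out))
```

Execution trace: 'Y' (try body, no exception) → 'W' (after the try/except). Output: YW

Answer: YW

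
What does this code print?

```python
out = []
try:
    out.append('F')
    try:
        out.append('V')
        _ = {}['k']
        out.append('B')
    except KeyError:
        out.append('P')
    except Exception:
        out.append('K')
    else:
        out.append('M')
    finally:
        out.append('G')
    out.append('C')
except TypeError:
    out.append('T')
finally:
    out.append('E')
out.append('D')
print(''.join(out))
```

Execution trace: 'F' (try body) → 'V' (inner try body) → 'P' (inner except KeyError) → 'G' (inner finally) → 'C' (try body, no exception) → 'E' (finally) → 'D' (after the try/except). Output: FVPGCED

Answer: FVPGCED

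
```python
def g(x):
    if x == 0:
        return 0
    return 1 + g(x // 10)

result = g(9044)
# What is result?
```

Count of digits of 9044: 4

Answer: 4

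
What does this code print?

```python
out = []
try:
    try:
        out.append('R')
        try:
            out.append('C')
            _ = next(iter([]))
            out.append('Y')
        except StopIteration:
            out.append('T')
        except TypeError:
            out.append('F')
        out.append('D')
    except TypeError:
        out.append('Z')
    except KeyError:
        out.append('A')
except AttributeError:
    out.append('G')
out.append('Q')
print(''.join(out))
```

Execution trace: 'R' (try body) → 'C' (inner try body) → 'T' (inner except StopIteration) → 'D' (try body, no exception) → 'Q' (after the try/except). Output: RCTDQ

Answer: RCTDQ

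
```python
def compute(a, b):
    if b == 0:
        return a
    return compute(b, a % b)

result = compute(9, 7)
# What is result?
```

compute(9, 7) -> compute(7, 2) -> compute(2, 1) -> compute(1, 0) -> 1

Answer: 1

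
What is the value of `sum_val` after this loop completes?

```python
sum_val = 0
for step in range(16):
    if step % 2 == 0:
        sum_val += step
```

Sum of even numbers 0 to 15
`sum_val` takes the values: 0 → 2 → 6 → 12 → 20 → 30 → 42 → 56

Answer: 56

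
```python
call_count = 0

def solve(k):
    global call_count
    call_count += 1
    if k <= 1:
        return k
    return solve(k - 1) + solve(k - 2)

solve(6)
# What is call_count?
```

Calls(k) = 1 + Calls(k-1) + Calls(k-2); Calls(0)=Calls(1)=1. For k=6 this gives 25.

Answer: 25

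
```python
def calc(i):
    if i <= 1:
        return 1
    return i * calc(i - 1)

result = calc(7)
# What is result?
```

calc(7) = 7 * 6 * 5 * 4 * 3 * 2 * 1 = 5040

Answer: 5040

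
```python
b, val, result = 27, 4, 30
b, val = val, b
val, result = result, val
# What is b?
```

Trace:
`b, val, result = 27, 4, 30` → b = 27; val = 4; result = 30
`b, val = val, b` → b = 4; val = 27
`val, result = result, val` → val = 30; result = 27
So b = 4

Answer: 4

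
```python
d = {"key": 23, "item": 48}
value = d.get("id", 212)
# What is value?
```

Trace:
`d = {"key": 23, "item": 48}` → d = {'key': 23, 'item': 48}
`value = d.get("id", 212)` → value = 212
So value = 212

Answer: 212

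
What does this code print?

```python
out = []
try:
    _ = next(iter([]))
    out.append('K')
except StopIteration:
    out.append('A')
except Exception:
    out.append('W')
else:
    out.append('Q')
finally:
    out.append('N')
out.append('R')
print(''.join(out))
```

Execution trace: 'A' (except StopIteration) → 'N' (finally) → 'R' (after the try/except). Output: ANR

Answer: ANR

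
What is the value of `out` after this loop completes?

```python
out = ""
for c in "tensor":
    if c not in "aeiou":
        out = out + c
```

Remove vowels from 'tensor'
`out` takes the values: "" → "t" → "tn" → "tns" → "tnsr"

Answer: "tnsr"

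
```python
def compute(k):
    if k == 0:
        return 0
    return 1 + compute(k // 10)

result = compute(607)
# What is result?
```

Count of digits of 607: 3

Answer: 3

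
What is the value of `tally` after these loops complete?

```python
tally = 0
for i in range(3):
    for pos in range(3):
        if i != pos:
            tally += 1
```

3² - 3 (exclude diagonal)
`tally` takes the values: 0 → 1 → 2 → 3 → 4 → 5 → 6

Answer: 6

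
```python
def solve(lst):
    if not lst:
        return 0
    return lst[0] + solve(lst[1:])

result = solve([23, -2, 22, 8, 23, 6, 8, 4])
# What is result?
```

23 + (-2) + 22 + 8 + 23 + 6 + 8 + 4 + 0 = 92

Answer: 92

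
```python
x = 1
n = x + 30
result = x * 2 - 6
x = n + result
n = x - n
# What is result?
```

Trace:
`x = 1` → x = 1
`n = x + 30` → n = 31
`result = x * 2 - 6` → result = -4
`x = n + result` → x = 27
`n = x - n` → n = -4
So result = -4

Answer: -4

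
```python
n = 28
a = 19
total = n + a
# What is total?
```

Trace:
`n = 28` → n = 28
`a = 19` → a = 19
`total = n + a` → total = 47
So total = 47

Answer: 47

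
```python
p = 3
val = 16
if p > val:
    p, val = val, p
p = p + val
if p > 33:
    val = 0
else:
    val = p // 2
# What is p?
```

Trace:
`p = 3` → p = 3
`val = 16` → val = 16
`if p > val: ...` → p > val is False → no variable changes
`p = p + val` → p = 19
`if p > 33: ...` → p > 33 is False, take else branch → val = 9
So p = 19

Answer: 19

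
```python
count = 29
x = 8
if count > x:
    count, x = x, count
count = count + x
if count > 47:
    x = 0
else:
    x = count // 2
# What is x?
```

Trace:
`count = 29` → count = 29
`x = 8` → x = 8
`if count > x: ...` → count > x is True → count = 8; x = 29
`count = count + x` → count = 37
`if count > 47: ...` → count > 47 is False, take else branch → x = 18
So x = 18

Answer: 18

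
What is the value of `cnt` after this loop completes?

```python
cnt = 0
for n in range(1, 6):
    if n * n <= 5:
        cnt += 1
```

Count numbers where n² ≤ 5
`cnt` takes the values: 0 → 1 → 2

Answer: 2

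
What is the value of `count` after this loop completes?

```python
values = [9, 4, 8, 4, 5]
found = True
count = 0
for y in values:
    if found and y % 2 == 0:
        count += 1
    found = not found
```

Count even values at even positions
`count` takes the values: 0 → 1

Answer: 1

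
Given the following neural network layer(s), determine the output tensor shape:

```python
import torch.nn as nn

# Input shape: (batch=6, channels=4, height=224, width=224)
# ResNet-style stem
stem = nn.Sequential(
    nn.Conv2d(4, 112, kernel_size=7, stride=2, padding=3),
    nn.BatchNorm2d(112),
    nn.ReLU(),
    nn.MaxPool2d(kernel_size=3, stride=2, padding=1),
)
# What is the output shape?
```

Input: (6, 4, 224, 224) -> after Conv2d 7x7 stride=2: (6, 112, 112, 112) -> Output: (6, 112, 56, 56)

Answer: (6, 112, 56, 56)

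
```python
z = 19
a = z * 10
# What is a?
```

Trace:
`z = 19` → z = 19
`a = z * 10` → a = 190
So a = 190

Answer: 190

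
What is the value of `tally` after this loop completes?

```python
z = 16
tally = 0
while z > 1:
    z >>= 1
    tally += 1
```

Count right shifts until 1
`tally` takes the values: 0 → 1 → 2 → 3 → 4

Answer: 4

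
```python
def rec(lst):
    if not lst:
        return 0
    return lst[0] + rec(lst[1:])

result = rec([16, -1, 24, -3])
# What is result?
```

16 + (-1) + 24 + (-3) + 0 = 36

Answer: 36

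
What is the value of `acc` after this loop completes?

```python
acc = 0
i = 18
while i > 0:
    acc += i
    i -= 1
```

Sum 18 down to 1
`acc` takes the values: 0 → 18 → 35 → 51 → 66 → 80 → 93 → 105 → 116 → 126 → 135 → 143 → 150 → 156 → 161 → 165 → 168 → 170 → 171

Answer: 171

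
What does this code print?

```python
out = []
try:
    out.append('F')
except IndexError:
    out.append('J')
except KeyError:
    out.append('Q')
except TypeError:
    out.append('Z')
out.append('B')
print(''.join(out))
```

Execution trace: 'F' (try body, no exception) → 'B' (after the try/except). Output: FB

Answer: FB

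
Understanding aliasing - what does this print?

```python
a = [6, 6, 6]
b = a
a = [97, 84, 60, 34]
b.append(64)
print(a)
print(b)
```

Key concept: rebinding vs mutation: a is rebound to a new list, b still points at the original.
Step by step:
`a = [6, 6, 6]` → a = [6, 6, 6]
`b = a` → b = [6, 6, 6] (same object as a)
`a = [97, 84, 60, 34]` → a = [97, 84, 60, 34]
`b.append(64)` → b = [6, 6, 6, 64]
`print(a)` → prints [97, 84, 60, 34]
`print(b)` → prints [6, 6, 6, 64]

Answer:
[97, 84, 60, 34]
[6, 6, 6, 64]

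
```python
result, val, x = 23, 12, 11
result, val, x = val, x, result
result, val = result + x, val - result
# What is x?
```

Trace:
`result, val, x = 23, 12, 11` → result = 23; val = 12; x = 11
`result, val, x = val, x, result` → result = 12; val = 11; x = 23
`result, val = result + x, val - result` → result = 35; val = -1
So x = 23

Answer: 23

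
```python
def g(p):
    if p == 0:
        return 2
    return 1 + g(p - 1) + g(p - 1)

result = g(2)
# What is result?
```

g(p) = 1 + 2·g(p-1), g(0)=2. Closed form: (2+1)·2^2 - 1 = 11.

Answer: 11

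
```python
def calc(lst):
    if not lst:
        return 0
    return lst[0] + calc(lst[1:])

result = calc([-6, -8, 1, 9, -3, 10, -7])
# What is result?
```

(-6) + (-8) + 1 + 9 + (-3) + 10 + (-7) + 0 = -4

Answer: -4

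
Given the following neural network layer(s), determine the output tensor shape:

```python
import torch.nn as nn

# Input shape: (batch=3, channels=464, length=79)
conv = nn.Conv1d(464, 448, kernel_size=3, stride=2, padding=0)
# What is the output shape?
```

Input: (3, 464, 79) -> Output: (3, 448, 39)

Answer: (3, 448, 39)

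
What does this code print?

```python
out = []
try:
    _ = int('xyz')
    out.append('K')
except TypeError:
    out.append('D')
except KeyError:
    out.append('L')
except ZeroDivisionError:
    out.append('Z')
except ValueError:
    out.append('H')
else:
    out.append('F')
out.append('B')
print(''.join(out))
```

Execution trace: 'H' (except ValueError) → 'B' (after the try/except). Output: HB

Answer: HB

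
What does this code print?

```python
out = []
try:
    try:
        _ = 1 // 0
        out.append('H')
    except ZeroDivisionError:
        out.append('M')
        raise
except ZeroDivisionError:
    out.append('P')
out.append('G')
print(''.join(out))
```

Execution trace: 'M' (inner except ZeroDivisionError) → 'P' (outer except ZeroDivisionError) → 'G' (after the try/except). Output: MPG

Answer: MPG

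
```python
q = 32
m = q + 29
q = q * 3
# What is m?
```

Trace:
`q = 32` → q = 32
`m = q + 29` → m = 61
`q = q * 3` → q = 96
So m = 61

Answer: 61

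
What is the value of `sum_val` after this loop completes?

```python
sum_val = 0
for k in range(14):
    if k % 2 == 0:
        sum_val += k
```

Sum of even numbers 0 to 13
`sum_val` takes the values: 0 → 2 → 6 → 12 → 20 → 30 → 42

Answer: 42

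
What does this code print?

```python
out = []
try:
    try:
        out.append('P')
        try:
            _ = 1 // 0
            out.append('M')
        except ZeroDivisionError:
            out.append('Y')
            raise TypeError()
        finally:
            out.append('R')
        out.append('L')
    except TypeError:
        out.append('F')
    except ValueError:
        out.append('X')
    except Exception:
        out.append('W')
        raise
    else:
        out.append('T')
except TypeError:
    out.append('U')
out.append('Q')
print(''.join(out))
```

Execution trace: 'P' (try body) → 'Y' (inner except ZeroDivisionError) → 'R' (inner finally) → 'F' (except TypeError) → 'Q' (after the try/except). Output: PYRFQ

Answer: PYRFQ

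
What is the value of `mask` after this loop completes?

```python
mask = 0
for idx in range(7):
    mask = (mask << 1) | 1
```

Build 7 consecutive 1-bits: 0b1111111
`mask` takes the values: 0 → 1 → 3 → 7 → 15 → 31 → 63 → 127

Answer: 127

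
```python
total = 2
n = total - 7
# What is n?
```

Trace:
`total = 2` → total = 2
`n = total - 7` → n = -5
So n = -5

Answer: -5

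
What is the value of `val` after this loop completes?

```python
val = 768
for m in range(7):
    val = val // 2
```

Halve 7 times: 768 // 2^7 = 6
`val` takes the values: 768 → 384 → 192 → 96 → 48 → 24 → 12 → 6

Answer: 6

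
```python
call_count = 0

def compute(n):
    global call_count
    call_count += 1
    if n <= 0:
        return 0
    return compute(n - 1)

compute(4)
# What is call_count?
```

Linear recursion stepping by 1: 5 calls from n=4 down to ≤0.

Answer: 5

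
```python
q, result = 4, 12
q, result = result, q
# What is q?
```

Trace:
`q, result = 4, 12` → q = 4; result = 12
`q, result = result, q` → q = 12; result = 4
So q = 12

Answer: 12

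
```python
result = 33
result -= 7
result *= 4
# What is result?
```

Trace:
`result = 33` → result = 33
`result -= 7` → result = 26
`result *= 4` → result = 104
So result = 104

Answer: 104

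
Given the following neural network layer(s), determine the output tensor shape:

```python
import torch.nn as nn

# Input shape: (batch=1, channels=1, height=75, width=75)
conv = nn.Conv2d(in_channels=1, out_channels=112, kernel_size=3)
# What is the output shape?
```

Input: (1, 1, 75, 75) -> Output: (1, 112, 73, 73)

Answer: (1, 112, 73, 73)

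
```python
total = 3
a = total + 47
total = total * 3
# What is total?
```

Trace:
`total = 3` → total = 3
`a = total + 47` → a = 50
`total = total * 3` → total = 9
So total = 9

Answer: 9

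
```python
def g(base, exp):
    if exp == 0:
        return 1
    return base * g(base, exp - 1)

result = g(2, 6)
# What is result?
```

g(2, 6) = 2 * 2 * 2 * 2 * 2 * 2 = 64

Answer: 64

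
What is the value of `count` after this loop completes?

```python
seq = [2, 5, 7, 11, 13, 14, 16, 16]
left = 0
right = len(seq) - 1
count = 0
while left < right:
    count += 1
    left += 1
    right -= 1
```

Iterations until pointers meet (list length 8)
`count` takes the values: 0 → 1 → 2 → 3 → 4

Answer: 4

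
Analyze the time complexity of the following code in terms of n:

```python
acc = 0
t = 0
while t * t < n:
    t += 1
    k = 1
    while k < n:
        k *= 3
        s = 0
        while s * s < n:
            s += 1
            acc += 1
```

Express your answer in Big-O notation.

Each loop level contributes: √n × log n × √n. Multiplying the contributions gives O(n log n).

Answer: O(n log n)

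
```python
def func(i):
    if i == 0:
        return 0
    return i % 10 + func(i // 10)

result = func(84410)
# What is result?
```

Sum of digits of 84410: 0 + 1 + 4 + 4 + 8 = 17

Answer: 17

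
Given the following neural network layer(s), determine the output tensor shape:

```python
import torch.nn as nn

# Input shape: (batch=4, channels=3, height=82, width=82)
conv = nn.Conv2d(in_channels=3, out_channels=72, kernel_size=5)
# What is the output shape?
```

Input: (4, 3, 82, 82) -> Output: (4, 72, 78, 78)

Answer: (4, 72, 78, 78)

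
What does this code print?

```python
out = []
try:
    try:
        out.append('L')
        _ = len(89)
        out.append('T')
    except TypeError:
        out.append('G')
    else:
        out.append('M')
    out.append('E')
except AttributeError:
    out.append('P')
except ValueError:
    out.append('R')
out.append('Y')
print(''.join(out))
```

Execution trace: 'L' (inner try body) → 'G' (inner except TypeError) → 'E' (try body, no exception) → 'Y' (after the try/except). Output: LGEY

Answer: LGEY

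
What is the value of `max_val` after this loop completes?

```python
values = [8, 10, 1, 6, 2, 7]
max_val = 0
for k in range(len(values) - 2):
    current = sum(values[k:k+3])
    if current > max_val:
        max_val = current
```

Max sum of 3-element window in [8, 10, 1, 6, 2, 7]
`max_val` takes the values: 0 → 19

Answer: 19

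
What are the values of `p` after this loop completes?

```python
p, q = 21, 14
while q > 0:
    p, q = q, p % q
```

GCD of 21 and 14
`p` takes the values: 21 → 14 → 7

Answer: 7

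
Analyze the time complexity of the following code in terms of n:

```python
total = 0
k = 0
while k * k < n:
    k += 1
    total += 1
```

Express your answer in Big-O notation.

Each loop level contributes: √n. Multiplying the contributions gives O(√n).

Answer: O(√n)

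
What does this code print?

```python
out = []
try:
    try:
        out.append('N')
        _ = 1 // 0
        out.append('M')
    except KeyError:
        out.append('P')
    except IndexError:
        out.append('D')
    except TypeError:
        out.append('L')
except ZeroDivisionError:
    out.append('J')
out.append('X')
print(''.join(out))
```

Execution trace: 'N' (try body) → 'J' (outer except ZeroDivisionError) → 'X' (after the try/except). Output: NJX

Answer: NJX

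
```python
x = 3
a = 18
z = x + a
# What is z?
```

Trace:
`x = 3` → x = 3
`a = 18` → a = 18
`z = x + a` → z = 21
So z = 21

Answer: 21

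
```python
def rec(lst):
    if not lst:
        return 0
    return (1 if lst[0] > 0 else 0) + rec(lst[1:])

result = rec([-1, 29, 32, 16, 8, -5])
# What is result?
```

Count of positive elements in [-1, 29, 32, 16, 8, -5] = 4

Answer: 4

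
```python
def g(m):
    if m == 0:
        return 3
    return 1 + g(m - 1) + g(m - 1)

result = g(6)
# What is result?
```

g(m) = 1 + 2·g(m-1), g(0)=3. Closed form: (3+1)·2^6 - 1 = 255.

Answer: 255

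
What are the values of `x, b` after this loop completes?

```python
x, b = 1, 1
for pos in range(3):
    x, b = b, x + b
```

Fibonacci: after 3 iterations
`x, b` takes the values: (1, 1) → (1, 2) → (2, 3) → (3, 5)

Answer: 3, 5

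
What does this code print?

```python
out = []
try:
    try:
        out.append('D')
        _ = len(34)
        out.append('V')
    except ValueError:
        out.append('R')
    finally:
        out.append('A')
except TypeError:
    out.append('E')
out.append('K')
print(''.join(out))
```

Execution trace: 'D' (try body) → 'A' (finally) → 'E' (outer except TypeError) → 'K' (after the try/except). Output: DAEK

Answer: DAEK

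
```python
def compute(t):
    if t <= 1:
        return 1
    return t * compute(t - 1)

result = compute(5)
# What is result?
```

compute(5) = 5 * 4 * 3 * 2 * 1 = 120

Answer: 120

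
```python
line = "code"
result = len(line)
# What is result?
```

Trace:
`line = "code"` → line = 'code'
`result = len(line)` → result = 4
So result = 4

Answer: 4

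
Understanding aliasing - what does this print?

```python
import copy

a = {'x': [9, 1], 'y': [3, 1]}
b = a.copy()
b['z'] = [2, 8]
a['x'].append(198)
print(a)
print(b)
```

Key concept: shallow copy of dict with mutable values.
Step by step:
`a = {'x': [9, 1], 'y': [3, 1]}` → a = {'x': [9, 1], 'y': [3, 1]}
`b = a.copy()` → b = {'x': [9, 1], 'y': [3, 1]}
`b['z'] = [2, 8]` → b = {'x': [9, 1], 'y': [3, 1], 'z': [2, 8]}
`a['x'].append(198)` → a = {'x': [9, 1, 198], 'y': [3, 1]}; b = {'x': [9, 1, 198], 'y': [3, 1], 'z': [2, 8]}
`print(a)` → prints {'x': [9, 1, 198], 'y': [3, 1]}
`print(b)` → prints {'x': [9, 1, 198], 'y': [3, 1], 'z': [2, 8]}

Answer:
{'x': [9, 1, 198], 'y': [3, 1]}
{'x': [9, 1, 198], 'y': [3, 1], 'z': [2, 8]}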